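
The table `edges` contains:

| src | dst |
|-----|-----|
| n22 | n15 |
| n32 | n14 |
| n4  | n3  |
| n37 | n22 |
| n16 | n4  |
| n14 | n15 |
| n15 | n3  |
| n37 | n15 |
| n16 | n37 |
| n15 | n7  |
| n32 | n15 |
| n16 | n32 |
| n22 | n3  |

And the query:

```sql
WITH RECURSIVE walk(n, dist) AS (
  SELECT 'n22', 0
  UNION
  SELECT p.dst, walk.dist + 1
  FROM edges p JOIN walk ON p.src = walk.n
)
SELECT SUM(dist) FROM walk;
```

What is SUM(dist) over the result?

Base: (n22, dist=0).
Iteration 1: edges from {n22} -> (n15, dist=1), (n3, dist=1).
Iteration 2: edges from {n15,n3} -> (n3, dist=2), (n7, dist=2).
Iteration 3: no outgoing edges from {n3,n7}; recursion stops.
SUM(dist) = 0 + 1 + 1 + 2 + 2 = 6.

6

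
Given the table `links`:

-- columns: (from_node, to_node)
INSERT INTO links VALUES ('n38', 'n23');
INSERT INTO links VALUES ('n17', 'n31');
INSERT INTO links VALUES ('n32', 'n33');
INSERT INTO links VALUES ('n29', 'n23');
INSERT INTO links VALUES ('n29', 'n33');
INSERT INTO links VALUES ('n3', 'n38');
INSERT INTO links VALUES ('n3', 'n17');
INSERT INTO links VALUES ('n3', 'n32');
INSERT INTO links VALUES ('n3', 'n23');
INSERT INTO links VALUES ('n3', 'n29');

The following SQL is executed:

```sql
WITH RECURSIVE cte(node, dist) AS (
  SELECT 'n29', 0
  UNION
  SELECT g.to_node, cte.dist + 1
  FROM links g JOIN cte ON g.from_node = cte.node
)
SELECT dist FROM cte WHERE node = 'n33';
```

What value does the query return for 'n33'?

Base: (n29, dist=0).
Iteration 1: edges from {n29} -> (n23, dist=1), (n33, dist=1).
Iteration 2: no outgoing edges from {n23,n33}; recursion stops.

1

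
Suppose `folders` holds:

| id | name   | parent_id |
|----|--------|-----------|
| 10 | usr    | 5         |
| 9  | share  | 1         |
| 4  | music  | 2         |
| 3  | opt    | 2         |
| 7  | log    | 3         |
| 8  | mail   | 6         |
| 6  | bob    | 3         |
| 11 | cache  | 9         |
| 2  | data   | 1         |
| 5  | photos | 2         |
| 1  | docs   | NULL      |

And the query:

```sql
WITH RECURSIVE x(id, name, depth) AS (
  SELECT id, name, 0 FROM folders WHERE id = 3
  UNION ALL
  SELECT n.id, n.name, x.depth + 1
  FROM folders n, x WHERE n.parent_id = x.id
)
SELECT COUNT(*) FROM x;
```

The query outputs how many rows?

Base: id=3 (opt) at depth 0.
Iteration 1: rows with parent_id in {3} -> bob (id 6, depth 1), log (id 7, depth 1).
Iteration 2: rows with parent_id in {6,7} -> mail (id 8, depth 2).
Iteration 3: no rows with parent_id in {8}; recursion stops.
Total rows emitted: 4.

4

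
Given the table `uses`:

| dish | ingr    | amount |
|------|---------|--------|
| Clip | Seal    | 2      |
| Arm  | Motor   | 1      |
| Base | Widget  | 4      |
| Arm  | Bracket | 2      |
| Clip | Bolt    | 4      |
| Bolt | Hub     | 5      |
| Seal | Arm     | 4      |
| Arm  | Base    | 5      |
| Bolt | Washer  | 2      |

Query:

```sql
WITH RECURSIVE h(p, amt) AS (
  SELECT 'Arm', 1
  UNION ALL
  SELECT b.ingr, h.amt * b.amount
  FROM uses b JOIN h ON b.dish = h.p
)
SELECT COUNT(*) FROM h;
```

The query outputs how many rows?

5

Base: (Arm, amt=1).
Iteration 1: components of {Arm} -> Base = 1*5 = 5, Bracket = 1*2 = 2, Motor = 1*1 = 1.
Iteration 2: components of {Base,Bracket,Motor} -> Widget = 5*4 = 20.
Iteration 3: no further components; recursion stops.
Total rows emitted: 5.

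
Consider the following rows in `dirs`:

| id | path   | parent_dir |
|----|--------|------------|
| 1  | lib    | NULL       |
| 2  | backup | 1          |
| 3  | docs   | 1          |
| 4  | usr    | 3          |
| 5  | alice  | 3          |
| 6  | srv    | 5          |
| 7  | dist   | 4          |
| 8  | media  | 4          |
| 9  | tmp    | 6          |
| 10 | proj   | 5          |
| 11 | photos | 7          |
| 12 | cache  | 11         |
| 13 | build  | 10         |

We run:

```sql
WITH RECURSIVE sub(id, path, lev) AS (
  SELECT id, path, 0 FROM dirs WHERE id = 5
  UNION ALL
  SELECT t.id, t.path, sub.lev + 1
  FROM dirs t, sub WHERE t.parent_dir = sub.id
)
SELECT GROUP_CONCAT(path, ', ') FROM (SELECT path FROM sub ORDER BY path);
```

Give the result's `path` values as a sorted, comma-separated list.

alice, build, proj, srv, tmp

Base: id=5 (alice) at lev 0.
Iteration 1: rows with parent_dir in {5} -> srv (id 6, lev 1), proj (id 10, lev 1).
Iteration 2: rows with parent_dir in {6,10} -> tmp (id 9, lev 2), build (id 13, lev 2).
Iteration 3: no rows with parent_dir in {9,13}; recursion stops.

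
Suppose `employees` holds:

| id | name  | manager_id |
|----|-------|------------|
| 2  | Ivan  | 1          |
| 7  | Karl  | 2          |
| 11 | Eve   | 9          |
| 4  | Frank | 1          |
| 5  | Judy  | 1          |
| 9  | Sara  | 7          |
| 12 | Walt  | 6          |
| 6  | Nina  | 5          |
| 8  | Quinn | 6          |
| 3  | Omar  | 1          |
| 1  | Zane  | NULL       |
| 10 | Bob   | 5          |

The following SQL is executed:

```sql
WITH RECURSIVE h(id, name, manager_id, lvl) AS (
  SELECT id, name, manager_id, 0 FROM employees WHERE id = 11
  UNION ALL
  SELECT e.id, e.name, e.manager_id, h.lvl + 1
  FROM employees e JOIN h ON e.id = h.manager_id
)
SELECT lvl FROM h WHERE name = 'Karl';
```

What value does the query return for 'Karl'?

2

Base: id=11 (Eve), manager_id=9, lvl 0.
Iteration 1: join on id=9 -> Sara (id 9, manager_id=7, lvl 1).
Iteration 2: join on id=7 -> Karl (id 7, manager_id=2, lvl 2).
Iteration 3: join on id=2 -> Ivan (id 2, manager_id=1, lvl 3).
Iteration 4: join on id=1 -> Zane (id 1, manager_id=NULL, lvl 4).
Iteration 5: manager_id is NULL; no match; recursion stops.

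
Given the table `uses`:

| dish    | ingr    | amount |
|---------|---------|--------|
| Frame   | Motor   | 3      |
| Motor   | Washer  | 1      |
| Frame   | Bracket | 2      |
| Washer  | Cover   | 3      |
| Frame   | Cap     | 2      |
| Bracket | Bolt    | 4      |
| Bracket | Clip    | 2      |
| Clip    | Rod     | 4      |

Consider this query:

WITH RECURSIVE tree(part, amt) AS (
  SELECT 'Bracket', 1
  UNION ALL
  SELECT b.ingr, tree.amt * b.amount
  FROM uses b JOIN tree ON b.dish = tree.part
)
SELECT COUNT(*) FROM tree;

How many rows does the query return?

4

Base: (Bracket, amt=1).
Iteration 1: components of {Bracket} -> Bolt = 1*4 = 4, Clip = 1*2 = 2.
Iteration 2: components of {Bolt,Clip} -> Rod = 2*4 = 8.
Iteration 3: no further components; recursion stops.
Total rows emitted: 4.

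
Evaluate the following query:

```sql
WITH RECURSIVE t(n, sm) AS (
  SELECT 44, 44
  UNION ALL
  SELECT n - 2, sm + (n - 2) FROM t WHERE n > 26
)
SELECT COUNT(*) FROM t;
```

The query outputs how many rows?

Base: n=44, sm=44.
Iteration 1: 44 > 26 holds -> n = 44 - 2 = 42, sm = 44 + 42 = 86.
Iteration 2: 42 > 26 holds -> n = 42 - 2 = 40, sm = 86 + 40 = 126.
Iteration 3: 40 > 26 holds -> n = 40 - 2 = 38, sm = 126 + 38 = 164.
Iteration 4: 38 > 26 holds -> n = 38 - 2 = 36, sm = 164 + 36 = 200.
Iteration 5: 36 > 26 holds -> n = 36 - 2 = 34, sm = 200 + 34 = 234.
Iteration 6: 34 > 26 holds -> n = 34 - 2 = 32, sm = 234 + 32 = 266.
Iteration 7: 32 > 26 holds -> n = 32 - 2 = 30, sm = 266 + 30 = 296.
Iteration 8: 30 > 26 holds -> n = 30 - 2 = 28, sm = 296 + 28 = 324.
Iteration 9: 28 > 26 holds -> n = 28 - 2 = 26, sm = 324 + 26 = 350.
Iteration 10: 26 > 26 fails; recursion stops.
Total rows emitted: 10.

10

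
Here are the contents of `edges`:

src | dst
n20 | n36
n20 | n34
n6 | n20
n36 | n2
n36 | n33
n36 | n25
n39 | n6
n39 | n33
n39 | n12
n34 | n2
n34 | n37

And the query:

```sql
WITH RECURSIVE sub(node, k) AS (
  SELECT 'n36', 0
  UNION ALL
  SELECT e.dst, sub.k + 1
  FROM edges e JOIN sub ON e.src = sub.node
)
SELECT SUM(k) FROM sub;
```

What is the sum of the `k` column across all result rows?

3

Base: (n36, k=0).
Iteration 1: edges from {n36} -> (n2, k=1), (n25, k=1), (n33, k=1).
Iteration 2: no outgoing edges from {n2,n25,n33}; recursion stops.
SUM(k) = 0 + 1 + 1 + 1 = 3.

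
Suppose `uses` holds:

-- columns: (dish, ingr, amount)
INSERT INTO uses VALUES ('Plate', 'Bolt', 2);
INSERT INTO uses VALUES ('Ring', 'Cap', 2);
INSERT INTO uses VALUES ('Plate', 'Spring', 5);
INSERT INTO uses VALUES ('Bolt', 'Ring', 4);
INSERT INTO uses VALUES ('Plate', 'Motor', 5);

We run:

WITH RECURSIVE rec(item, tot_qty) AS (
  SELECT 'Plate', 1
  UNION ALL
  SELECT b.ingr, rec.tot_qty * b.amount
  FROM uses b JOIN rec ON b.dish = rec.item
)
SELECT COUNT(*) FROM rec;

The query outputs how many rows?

6

Base: (Plate, tot_qty=1).
Iteration 1: components of {Plate} -> Bolt = 1*2 = 2, Motor = 1*5 = 5, Spring = 1*5 = 5.
Iteration 2: components of {Bolt,Motor,Spring} -> Ring = 2*4 = 8.
Iteration 3: components of {Ring} -> Cap = 8*2 = 16.
Iteration 4: no further components; recursion stops.
Total rows emitted: 6.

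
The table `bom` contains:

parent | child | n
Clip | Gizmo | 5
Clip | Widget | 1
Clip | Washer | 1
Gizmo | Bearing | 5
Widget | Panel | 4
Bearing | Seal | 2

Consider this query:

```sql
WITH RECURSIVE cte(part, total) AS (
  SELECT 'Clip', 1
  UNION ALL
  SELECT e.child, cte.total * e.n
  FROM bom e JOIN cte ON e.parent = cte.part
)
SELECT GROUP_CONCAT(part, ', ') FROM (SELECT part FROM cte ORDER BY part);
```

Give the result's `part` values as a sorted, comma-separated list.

Base: (Clip, total=1).
Iteration 1: components of {Clip} -> Gizmo = 1*5 = 5, Washer = 1*1 = 1, Widget = 1*1 = 1.
Iteration 2: components of {Gizmo,Washer,Widget} -> Bearing = 5*5 = 25, Panel = 1*4 = 4.
Iteration 3: components of {Bearing,Panel} -> Seal = 25*2 = 50.
Iteration 4: no further components; recursion stops.

Bearing, Clip, Gizmo, Panel, Seal, Washer, Widget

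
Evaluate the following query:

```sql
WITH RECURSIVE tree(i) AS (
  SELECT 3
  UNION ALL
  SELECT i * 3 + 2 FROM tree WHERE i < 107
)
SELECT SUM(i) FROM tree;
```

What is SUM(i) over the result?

Base: i=3.
Iteration 1: 3 < 107 holds -> i = 3 * 3 + 2 = 11.
Iteration 2: 11 < 107 holds -> i = 11 * 3 + 2 = 35.
Iteration 3: 35 < 107 holds -> i = 35 * 3 + 2 = 107.
Iteration 4: 107 < 107 fails; recursion stops.
SUM(i) = 3 + 11 + 35 + 107 = 156.

156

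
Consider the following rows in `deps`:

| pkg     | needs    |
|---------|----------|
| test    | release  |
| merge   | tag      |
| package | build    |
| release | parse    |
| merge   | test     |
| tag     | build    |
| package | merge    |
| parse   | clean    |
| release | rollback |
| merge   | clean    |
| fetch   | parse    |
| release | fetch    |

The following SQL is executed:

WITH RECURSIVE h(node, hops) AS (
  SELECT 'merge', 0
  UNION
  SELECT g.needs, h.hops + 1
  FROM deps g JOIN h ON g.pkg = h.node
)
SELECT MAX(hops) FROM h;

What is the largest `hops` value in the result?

Base: (merge, hops=0).
Iteration 1: edges from {merge} -> (clean, hops=1), (tag, hops=1), (test, hops=1).
Iteration 2: edges from {clean,tag,test} -> (build, hops=2), (release, hops=2).
Iteration 3: edges from {build,release} -> (fetch, hops=3), (parse, hops=3), (rollback, hops=3).
Iteration 4: edges from {fetch,parse,rollback} -> (clean, hops=4), (parse, hops=4).
Iteration 5: edges from {clean,parse} -> (clean, hops=5).
Iteration 6: no outgoing edges from {clean}; recursion stops.
hops values: 0, 1, 1, 1, 2, 2, 3, 3, 3, 4, 4, 5; the maximum is 5.

5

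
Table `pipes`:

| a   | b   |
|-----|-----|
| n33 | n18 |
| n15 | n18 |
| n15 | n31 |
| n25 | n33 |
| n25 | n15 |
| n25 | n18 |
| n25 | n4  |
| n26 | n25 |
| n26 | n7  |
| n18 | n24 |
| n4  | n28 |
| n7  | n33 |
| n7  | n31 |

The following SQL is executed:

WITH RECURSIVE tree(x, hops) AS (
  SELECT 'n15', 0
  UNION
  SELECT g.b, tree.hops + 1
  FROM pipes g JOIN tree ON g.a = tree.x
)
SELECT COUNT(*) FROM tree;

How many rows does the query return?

Base: (n15, hops=0).
Iteration 1: edges from {n15} -> (n18, hops=1), (n31, hops=1).
Iteration 2: edges from {n18,n31} -> (n24, hops=2).
Iteration 3: no outgoing edges from {n24}; recursion stops.
Total rows emitted: 4.

4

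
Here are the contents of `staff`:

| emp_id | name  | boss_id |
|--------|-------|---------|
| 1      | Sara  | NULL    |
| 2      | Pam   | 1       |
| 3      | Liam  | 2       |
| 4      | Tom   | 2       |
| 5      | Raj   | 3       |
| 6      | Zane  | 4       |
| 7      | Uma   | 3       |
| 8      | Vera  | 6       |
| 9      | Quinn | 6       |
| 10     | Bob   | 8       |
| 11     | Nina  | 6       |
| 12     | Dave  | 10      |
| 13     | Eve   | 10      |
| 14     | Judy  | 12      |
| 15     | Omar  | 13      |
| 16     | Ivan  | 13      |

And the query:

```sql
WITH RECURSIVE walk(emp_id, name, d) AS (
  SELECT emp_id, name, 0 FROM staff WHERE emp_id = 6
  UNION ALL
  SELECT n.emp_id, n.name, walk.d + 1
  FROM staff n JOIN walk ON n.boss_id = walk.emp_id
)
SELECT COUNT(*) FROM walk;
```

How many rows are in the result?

Base: emp_id=6 (Zane) at d 0.
Iteration 1: rows with boss_id in {6} -> Vera (id 8, d 1), Quinn (id 9, d 1), Nina (id 11, d 1).
Iteration 2: rows with boss_id in {8,9,11} -> Bob (id 10, d 2).
Iteration 3: rows with boss_id in {10} -> Dave (id 12, d 3), Eve (id 13, d 3).
Iteration 4: rows with boss_id in {12,13} -> Judy (id 14, d 4), Omar (id 15, d 4), Ivan (id 16, d 4).
Iteration 5: no rows with boss_id in {14,15,16}; recursion stops.
Total rows emitted: 10.

10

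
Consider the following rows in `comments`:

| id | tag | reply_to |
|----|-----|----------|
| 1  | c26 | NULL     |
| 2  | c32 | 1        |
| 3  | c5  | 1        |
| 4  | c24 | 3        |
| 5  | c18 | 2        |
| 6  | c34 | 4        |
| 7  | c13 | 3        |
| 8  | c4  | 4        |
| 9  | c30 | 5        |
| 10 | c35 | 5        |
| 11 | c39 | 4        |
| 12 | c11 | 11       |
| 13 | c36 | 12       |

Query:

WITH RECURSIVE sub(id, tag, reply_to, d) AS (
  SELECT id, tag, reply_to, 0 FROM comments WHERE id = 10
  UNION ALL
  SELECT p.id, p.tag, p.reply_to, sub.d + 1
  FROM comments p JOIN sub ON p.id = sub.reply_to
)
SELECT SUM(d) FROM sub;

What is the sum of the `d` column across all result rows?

6

Base: id=10 (c35), reply_to=5, d 0.
Iteration 1: join on id=5 -> c18 (id 5, reply_to=2, d 1).
Iteration 2: join on id=2 -> c32 (id 2, reply_to=1, d 2).
Iteration 3: join on id=1 -> c26 (id 1, reply_to=NULL, d 3).
Iteration 4: reply_to is NULL; no match; recursion stops.
SUM(d) = 0 + 1 + 2 + 3 = 6.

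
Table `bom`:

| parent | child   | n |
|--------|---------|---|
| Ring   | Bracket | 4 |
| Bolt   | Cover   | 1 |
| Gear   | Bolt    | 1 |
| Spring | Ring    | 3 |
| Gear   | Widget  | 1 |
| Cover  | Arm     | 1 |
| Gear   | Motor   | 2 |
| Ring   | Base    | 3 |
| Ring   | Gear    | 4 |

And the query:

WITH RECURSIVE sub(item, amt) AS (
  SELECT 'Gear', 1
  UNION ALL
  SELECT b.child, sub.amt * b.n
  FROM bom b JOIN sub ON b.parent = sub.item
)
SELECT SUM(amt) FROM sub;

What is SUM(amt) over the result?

7

Base: (Gear, amt=1).
Iteration 1: components of {Gear} -> Bolt = 1*1 = 1, Motor = 1*2 = 2, Widget = 1*1 = 1.
Iteration 2: components of {Bolt,Motor,Widget} -> Cover = 1*1 = 1.
Iteration 3: components of {Cover} -> Arm = 1*1 = 1.
Iteration 4: no further components; recursion stops.
SUM(amt) = 1 + 1 + 2 + 1 + 1 + 1 = 7.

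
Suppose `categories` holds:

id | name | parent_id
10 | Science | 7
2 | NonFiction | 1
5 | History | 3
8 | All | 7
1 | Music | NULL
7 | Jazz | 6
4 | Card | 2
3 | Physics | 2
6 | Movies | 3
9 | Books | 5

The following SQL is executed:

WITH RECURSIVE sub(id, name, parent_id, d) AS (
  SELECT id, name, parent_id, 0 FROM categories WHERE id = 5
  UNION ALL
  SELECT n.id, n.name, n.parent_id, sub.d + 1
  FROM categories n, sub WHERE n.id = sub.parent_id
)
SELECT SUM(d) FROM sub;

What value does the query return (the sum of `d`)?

6

Base: id=5 (History), parent_id=3, d 0.
Iteration 1: join on id=3 -> Physics (id 3, parent_id=2, d 1).
Iteration 2: join on id=2 -> NonFiction (id 2, parent_id=1, d 2).
Iteration 3: join on id=1 -> Music (id 1, parent_id=NULL, d 3).
Iteration 4: parent_id is NULL; no match; recursion stops.
SUM(d) = 0 + 1 + 2 + 3 = 6.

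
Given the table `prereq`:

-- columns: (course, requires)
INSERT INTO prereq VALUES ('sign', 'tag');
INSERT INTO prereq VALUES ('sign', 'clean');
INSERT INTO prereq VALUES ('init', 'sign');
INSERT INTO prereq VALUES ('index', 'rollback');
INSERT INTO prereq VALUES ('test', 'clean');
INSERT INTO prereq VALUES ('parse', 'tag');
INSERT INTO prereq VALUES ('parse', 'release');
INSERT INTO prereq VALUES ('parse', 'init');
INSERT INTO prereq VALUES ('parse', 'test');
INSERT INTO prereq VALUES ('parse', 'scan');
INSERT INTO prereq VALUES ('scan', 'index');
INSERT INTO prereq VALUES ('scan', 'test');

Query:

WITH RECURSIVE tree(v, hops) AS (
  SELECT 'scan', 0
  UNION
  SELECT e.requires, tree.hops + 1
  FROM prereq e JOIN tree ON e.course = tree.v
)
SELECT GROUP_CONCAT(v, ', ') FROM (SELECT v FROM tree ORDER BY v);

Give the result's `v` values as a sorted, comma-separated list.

clean, index, rollback, scan, test

Base: (scan, hops=0).
Iteration 1: edges from {scan} -> (index, hops=1), (test, hops=1).
Iteration 2: edges from {index,test} -> (clean, hops=2), (rollback, hops=2).
Iteration 3: no outgoing edges from {clean,rollback}; recursion stops.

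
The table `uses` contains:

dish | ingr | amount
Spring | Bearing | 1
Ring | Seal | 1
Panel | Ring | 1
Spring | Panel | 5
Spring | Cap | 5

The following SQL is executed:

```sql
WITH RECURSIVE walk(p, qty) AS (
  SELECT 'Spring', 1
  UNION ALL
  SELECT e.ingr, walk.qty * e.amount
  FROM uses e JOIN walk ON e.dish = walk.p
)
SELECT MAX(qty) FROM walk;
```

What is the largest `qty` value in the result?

Base: (Spring, qty=1).
Iteration 1: components of {Spring} -> Bearing = 1*1 = 1, Cap = 1*5 = 5, Panel = 1*5 = 5.
Iteration 2: components of {Bearing,Cap,Panel} -> Ring = 5*1 = 5.
Iteration 3: components of {Ring} -> Seal = 5*1 = 5.
Iteration 4: no further components; recursion stops.
qty values: 1, 1, 5, 5, 5, 5; the maximum is 5.

5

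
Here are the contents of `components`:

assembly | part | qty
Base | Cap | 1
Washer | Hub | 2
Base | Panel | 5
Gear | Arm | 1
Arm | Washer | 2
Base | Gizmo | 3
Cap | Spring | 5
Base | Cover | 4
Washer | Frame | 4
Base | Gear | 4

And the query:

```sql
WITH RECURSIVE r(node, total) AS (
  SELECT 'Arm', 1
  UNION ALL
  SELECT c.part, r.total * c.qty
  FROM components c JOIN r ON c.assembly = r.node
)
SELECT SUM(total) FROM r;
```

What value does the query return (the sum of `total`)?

15

Base: (Arm, total=1).
Iteration 1: components of {Arm} -> Washer = 1*2 = 2.
Iteration 2: components of {Washer} -> Frame = 2*4 = 8, Hub = 2*2 = 4.
Iteration 3: no further components; recursion stops.
SUM(total) = 1 + 2 + 8 + 4 = 15.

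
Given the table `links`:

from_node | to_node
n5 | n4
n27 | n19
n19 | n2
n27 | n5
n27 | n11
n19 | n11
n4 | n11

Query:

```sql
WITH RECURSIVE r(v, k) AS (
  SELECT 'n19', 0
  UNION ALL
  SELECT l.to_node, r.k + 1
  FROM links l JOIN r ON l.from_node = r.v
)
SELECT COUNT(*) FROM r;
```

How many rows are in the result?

Base: (n19, k=0).
Iteration 1: edges from {n19} -> (n11, k=1), (n2, k=1).
Iteration 2: no outgoing edges from {n11,n2}; recursion stops.
Total rows emitted: 3.

3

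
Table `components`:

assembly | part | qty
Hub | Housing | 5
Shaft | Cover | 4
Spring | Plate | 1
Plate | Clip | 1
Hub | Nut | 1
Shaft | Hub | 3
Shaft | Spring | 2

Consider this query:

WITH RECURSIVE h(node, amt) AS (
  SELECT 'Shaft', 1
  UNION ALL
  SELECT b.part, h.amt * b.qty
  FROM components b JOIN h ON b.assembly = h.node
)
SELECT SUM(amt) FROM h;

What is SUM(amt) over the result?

Base: (Shaft, amt=1).
Iteration 1: components of {Shaft} -> Cover = 1*4 = 4, Hub = 1*3 = 3, Spring = 1*2 = 2.
Iteration 2: components of {Cover,Hub,Spring} -> Housing = 3*5 = 15, Nut = 3*1 = 3, Plate = 2*1 = 2.
Iteration 3: components of {Housing,Nut,Plate} -> Clip = 2*1 = 2.
Iteration 4: no further components; recursion stops.
SUM(amt) = 1 + 3 + 2 + 4 + 15 + 3 + 2 + 2 = 32.

32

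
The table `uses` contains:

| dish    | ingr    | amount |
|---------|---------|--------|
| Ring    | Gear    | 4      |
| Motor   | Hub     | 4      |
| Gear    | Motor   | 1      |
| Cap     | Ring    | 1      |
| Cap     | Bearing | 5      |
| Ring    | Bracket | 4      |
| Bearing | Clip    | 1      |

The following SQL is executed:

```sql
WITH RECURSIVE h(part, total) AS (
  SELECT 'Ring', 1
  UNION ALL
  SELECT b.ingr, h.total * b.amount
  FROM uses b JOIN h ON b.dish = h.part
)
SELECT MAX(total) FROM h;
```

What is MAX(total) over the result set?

16

Base: (Ring, total=1).
Iteration 1: components of {Ring} -> Bracket = 1*4 = 4, Gear = 1*4 = 4.
Iteration 2: components of {Bracket,Gear} -> Motor = 4*1 = 4.
Iteration 3: components of {Motor} -> Hub = 4*4 = 16.
Iteration 4: no further components; recursion stops.
total values: 1, 4, 4, 4, 16; the maximum is 16.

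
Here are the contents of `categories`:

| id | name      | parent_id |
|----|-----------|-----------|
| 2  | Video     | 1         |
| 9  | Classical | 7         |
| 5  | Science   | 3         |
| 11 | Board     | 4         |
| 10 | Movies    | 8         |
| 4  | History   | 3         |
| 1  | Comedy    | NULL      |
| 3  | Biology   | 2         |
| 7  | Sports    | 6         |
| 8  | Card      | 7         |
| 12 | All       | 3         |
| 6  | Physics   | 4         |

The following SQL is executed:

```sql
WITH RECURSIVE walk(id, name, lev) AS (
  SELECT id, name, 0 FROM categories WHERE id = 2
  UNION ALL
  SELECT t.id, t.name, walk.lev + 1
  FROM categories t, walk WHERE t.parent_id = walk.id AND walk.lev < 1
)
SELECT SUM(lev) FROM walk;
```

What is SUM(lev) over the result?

Base: id=2 (Video) at lev 0.
Iteration 1: rows with parent_id in {2} -> Biology (id 3, lev 1).
Iteration 2: lev < 1 fails for all current rows; recursion stops.
SUM(lev) = 0 + 1 = 1.

1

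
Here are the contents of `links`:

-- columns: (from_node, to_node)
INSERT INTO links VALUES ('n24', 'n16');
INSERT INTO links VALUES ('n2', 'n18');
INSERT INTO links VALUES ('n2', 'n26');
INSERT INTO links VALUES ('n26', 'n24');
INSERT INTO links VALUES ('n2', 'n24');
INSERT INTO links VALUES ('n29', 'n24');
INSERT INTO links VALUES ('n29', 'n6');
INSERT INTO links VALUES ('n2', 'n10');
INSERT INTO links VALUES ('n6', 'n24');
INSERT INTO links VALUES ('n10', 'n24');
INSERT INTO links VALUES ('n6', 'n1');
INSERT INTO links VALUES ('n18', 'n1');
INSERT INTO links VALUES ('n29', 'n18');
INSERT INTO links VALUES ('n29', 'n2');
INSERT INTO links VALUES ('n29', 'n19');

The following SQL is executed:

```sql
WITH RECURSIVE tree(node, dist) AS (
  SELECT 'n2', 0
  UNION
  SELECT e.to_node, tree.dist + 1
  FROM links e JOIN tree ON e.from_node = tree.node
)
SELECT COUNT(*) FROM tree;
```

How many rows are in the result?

Base: (n2, dist=0).
Iteration 1: edges from {n2} -> (n10, dist=1), (n18, dist=1), (n24, dist=1), (n26, dist=1).
Iteration 2: edges from {n10,n18,n24,n26} -> (n1, dist=2), (n16, dist=2), (n24, dist=2). [UNION drops 1 duplicate row(s)]
Iteration 3: edges from {n1,n16,n24} -> (n16, dist=3).
Iteration 4: no outgoing edges from {n16}; recursion stops.
Total rows emitted: 9.

9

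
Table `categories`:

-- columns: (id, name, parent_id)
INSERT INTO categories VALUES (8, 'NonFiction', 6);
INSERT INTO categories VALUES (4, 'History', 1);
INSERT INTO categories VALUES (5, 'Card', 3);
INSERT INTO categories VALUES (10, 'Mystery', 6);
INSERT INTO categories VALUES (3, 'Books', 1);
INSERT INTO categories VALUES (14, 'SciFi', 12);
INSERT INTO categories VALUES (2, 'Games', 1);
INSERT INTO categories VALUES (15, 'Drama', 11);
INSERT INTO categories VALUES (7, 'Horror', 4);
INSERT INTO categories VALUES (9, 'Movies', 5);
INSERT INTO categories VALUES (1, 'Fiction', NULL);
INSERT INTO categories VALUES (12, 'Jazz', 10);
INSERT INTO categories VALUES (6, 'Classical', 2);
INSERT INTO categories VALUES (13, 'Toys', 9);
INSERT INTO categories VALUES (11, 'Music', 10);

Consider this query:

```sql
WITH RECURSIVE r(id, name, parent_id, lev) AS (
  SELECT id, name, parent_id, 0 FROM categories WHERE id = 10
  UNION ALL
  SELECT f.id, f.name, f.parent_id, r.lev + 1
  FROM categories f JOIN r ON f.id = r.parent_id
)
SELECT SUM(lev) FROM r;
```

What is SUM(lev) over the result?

Base: id=10 (Mystery), parent_id=6, lev 0.
Iteration 1: join on id=6 -> Classical (id 6, parent_id=2, lev 1).
Iteration 2: join on id=2 -> Games (id 2, parent_id=1, lev 2).
Iteration 3: join on id=1 -> Fiction (id 1, parent_id=NULL, lev 3).
Iteration 4: parent_id is NULL; no match; recursion stops.
SUM(lev) = 0 + 1 + 2 + 3 = 6.

6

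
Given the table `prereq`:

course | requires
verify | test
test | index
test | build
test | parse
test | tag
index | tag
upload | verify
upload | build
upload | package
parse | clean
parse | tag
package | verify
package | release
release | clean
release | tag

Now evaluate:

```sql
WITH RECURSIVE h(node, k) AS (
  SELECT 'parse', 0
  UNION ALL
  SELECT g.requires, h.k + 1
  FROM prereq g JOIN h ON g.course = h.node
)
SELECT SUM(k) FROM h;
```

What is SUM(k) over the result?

Base: (parse, k=0).
Iteration 1: edges from {parse} -> (clean, k=1), (tag, k=1).
Iteration 2: no outgoing edges from {clean,tag}; recursion stops.
SUM(k) = 0 + 1 + 1 = 2.

2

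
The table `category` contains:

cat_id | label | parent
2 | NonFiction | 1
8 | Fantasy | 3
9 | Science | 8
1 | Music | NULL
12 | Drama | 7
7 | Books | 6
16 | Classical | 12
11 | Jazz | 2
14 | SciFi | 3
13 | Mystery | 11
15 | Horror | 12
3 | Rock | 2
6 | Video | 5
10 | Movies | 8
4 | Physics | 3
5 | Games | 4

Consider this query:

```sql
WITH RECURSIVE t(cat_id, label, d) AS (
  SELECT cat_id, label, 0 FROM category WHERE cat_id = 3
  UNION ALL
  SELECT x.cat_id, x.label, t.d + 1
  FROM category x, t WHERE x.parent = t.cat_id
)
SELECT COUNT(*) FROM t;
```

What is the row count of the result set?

Base: cat_id=3 (Rock) at d 0.
Iteration 1: rows with parent in {3} -> Physics (id 4, d 1), Fantasy (id 8, d 1), SciFi (id 14, d 1).
Iteration 2: rows with parent in {4,8,14} -> Games (id 5, d 2), Science (id 9, d 2), Movies (id 10, d 2).
Iteration 3: rows with parent in {5,9,10} -> Video (id 6, d 3).
Iteration 4: rows with parent in {6} -> Books (id 7, d 4).
Iteration 5: rows with parent in {7} -> Drama (id 12, d 5).
Iteration 6: rows with parent in {12} -> Horror (id 15, d 6), Classical (id 16, d 6).
Iteration 7: no rows with parent in {15,16}; recursion stops.
Total rows emitted: 12.

12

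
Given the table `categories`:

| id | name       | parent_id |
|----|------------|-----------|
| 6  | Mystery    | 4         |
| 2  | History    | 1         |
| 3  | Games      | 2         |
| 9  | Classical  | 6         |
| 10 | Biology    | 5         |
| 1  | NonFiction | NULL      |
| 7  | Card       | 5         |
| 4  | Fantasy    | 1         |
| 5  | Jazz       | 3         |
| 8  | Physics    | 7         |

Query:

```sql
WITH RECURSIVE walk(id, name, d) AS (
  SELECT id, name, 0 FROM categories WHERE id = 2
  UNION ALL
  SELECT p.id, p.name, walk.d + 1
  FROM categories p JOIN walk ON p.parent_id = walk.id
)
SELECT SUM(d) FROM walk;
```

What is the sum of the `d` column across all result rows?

13

Base: id=2 (History) at d 0.
Iteration 1: rows with parent_id in {2} -> Games (id 3, d 1).
Iteration 2: rows with parent_id in {3} -> Jazz (id 5, d 2).
Iteration 3: rows with parent_id in {5} -> Card (id 7, d 3), Biology (id 10, d 3).
Iteration 4: rows with parent_id in {7,10} -> Physics (id 8, d 4).
Iteration 5: no rows with parent_id in {8}; recursion stops.
SUM(d) = 0 + 1 + 2 + 3 + 3 + 4 = 13.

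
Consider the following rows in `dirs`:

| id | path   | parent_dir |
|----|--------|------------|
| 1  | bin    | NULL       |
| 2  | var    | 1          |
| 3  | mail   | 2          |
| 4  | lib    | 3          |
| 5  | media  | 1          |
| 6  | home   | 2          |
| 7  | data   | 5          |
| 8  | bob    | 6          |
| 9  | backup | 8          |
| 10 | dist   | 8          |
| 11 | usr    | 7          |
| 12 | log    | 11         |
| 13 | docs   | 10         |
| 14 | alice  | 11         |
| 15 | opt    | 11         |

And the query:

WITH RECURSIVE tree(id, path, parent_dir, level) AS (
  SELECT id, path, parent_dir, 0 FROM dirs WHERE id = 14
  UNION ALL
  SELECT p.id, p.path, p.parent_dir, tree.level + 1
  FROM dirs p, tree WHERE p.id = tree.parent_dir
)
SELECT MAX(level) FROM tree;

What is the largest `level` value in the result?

Base: id=14 (alice), parent_dir=11, level 0.
Iteration 1: join on id=11 -> usr (id 11, parent_dir=7, level 1).
Iteration 2: join on id=7 -> data (id 7, parent_dir=5, level 2).
Iteration 3: join on id=5 -> media (id 5, parent_dir=1, level 3).
Iteration 4: join on id=1 -> bin (id 1, parent_dir=NULL, level 4).
Iteration 5: parent_dir is NULL; no match; recursion stops.
level values: 0, 1, 2, 3, 4; the maximum is 4.

4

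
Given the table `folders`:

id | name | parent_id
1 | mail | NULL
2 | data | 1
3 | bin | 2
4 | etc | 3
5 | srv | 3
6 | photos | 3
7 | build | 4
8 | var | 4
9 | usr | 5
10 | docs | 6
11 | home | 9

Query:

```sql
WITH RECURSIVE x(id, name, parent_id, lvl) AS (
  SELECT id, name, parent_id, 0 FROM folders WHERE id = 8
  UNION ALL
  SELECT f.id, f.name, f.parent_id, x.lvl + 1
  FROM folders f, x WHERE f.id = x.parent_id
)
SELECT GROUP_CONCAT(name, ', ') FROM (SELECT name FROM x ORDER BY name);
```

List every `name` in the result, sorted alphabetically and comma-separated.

Base: id=8 (var), parent_id=4, lvl 0.
Iteration 1: join on id=4 -> etc (id 4, parent_id=3, lvl 1).
Iteration 2: join on id=3 -> bin (id 3, parent_id=2, lvl 2).
Iteration 3: join on id=2 -> data (id 2, parent_id=1, lvl 3).
Iteration 4: join on id=1 -> mail (id 1, parent_id=NULL, lvl 4).
Iteration 5: parent_id is NULL; no match; recursion stops.

bin, data, etc, mail, var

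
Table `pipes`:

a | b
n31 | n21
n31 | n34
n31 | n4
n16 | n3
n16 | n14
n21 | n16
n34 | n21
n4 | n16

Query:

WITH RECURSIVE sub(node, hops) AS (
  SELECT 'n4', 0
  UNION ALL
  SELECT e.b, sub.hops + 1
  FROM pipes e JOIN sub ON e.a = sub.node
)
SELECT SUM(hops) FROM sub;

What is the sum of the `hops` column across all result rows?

Base: (n4, hops=0).
Iteration 1: edges from {n4} -> (n16, hops=1).
Iteration 2: edges from {n16} -> (n14, hops=2), (n3, hops=2).
Iteration 3: no outgoing edges from {n14,n3}; recursion stops.
SUM(hops) = 0 + 1 + 2 + 2 = 5.

5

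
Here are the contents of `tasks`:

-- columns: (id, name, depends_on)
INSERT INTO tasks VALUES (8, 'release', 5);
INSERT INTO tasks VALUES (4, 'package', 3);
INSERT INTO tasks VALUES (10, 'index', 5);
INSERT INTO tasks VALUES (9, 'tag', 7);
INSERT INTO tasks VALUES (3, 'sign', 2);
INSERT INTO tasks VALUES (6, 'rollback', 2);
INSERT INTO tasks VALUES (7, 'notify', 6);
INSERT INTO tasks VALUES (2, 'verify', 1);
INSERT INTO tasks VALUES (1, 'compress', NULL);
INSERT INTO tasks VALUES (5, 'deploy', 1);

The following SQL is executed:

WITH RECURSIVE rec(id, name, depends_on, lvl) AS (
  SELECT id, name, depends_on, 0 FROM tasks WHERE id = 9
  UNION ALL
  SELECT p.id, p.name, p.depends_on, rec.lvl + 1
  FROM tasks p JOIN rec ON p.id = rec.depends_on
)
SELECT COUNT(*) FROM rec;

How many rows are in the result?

5

Base: id=9 (tag), depends_on=7, lvl 0.
Iteration 1: join on id=7 -> notify (id 7, depends_on=6, lvl 1).
Iteration 2: join on id=6 -> rollback (id 6, depends_on=2, lvl 2).
Iteration 3: join on id=2 -> verify (id 2, depends_on=1, lvl 3).
Iteration 4: join on id=1 -> compress (id 1, depends_on=NULL, lvl 4).
Iteration 5: depends_on is NULL; no match; recursion stops.
Total rows emitted: 5.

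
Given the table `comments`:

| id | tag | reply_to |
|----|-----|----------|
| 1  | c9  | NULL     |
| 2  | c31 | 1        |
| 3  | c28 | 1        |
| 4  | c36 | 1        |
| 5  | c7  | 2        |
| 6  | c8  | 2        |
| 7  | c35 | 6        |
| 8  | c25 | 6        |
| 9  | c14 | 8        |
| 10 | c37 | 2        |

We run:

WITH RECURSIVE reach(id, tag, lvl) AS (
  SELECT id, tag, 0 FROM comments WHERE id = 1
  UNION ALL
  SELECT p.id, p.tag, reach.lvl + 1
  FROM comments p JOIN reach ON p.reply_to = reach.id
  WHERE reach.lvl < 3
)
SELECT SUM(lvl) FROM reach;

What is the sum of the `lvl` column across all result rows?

15

Base: id=1 (c9) at lvl 0.
Iteration 1: rows with reply_to in {1} -> c31 (id 2, lvl 1), c28 (id 3, lvl 1), c36 (id 4, lvl 1).
Iteration 2: rows with reply_to in {2,3,4} -> c7 (id 5, lvl 2), c8 (id 6, lvl 2), c37 (id 10, lvl 2).
Iteration 3: rows with reply_to in {5,6,10} -> c35 (id 7, lvl 3), c25 (id 8, lvl 3).
Iteration 4: lvl < 3 fails for all current rows; recursion stops.
SUM(lvl) = 0 + 1 + 1 + 1 + 2 + 2 + 2 + 3 + 3 = 15.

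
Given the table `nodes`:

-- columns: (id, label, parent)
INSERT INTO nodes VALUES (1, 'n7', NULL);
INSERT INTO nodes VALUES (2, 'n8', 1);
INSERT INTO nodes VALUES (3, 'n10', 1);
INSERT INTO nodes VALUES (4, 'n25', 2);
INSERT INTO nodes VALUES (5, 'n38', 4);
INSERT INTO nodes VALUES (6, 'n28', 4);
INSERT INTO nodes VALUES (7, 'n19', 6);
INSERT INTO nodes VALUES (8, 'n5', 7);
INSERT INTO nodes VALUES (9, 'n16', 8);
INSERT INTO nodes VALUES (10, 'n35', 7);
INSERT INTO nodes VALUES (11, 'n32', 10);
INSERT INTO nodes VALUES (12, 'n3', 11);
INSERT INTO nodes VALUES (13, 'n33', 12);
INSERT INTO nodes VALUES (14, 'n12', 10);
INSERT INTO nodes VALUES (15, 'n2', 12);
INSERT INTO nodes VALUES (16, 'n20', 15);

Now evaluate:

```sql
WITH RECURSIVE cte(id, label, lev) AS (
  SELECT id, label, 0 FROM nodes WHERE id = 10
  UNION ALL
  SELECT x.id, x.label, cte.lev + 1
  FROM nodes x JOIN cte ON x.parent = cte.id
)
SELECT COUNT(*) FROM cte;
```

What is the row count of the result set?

7

Base: id=10 (n35) at lev 0.
Iteration 1: rows with parent in {10} -> n32 (id 11, lev 1), n12 (id 14, lev 1).
Iteration 2: rows with parent in {11,14} -> n3 (id 12, lev 2).
Iteration 3: rows with parent in {12} -> n33 (id 13, lev 3), n2 (id 15, lev 3).
Iteration 4: rows with parent in {13,15} -> n20 (id 16, lev 4).
Iteration 5: no rows with parent in {16}; recursion stops.
Total rows emitted: 7.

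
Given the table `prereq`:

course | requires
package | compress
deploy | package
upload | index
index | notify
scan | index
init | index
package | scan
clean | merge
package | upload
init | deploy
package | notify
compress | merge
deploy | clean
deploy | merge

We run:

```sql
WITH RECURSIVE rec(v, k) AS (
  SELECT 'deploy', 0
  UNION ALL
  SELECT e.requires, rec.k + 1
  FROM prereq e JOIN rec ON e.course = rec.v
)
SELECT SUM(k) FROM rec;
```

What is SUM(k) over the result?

30

Base: (deploy, k=0).
Iteration 1: edges from {deploy} -> (clean, k=1), (merge, k=1), (package, k=1).
Iteration 2: edges from {clean,merge,package} -> (compress, k=2), (merge, k=2), (notify, k=2), (scan, k=2), (upload, k=2).
Iteration 3: edges from {compress,merge,notify,scan,upload} -> (index, k=3) x2, (merge, k=3). [UNION ALL keeps all 3 new rows, including repeats]
Iteration 4: edges from {index,merge} -> (notify, k=4) x2. [UNION ALL keeps all 2 new rows, including repeats]
Iteration 5: no outgoing edges from {notify}; recursion stops.
SUM(k) = 0 + 1 + 1 + 1 + 2 + 2 + 2 + 2 + 2 + 3 + 3 + 3 + 4 + 4 = 30.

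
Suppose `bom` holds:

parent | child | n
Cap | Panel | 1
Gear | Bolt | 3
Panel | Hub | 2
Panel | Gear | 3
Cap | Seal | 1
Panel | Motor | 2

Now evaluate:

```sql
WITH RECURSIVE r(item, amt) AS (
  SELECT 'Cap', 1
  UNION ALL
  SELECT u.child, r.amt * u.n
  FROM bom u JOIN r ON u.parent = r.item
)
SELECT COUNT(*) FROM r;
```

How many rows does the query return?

Base: (Cap, amt=1).
Iteration 1: components of {Cap} -> Panel = 1*1 = 1, Seal = 1*1 = 1.
Iteration 2: components of {Panel,Seal} -> Gear = 1*3 = 3, Hub = 1*2 = 2, Motor = 1*2 = 2.
Iteration 3: components of {Gear,Hub,Motor} -> Bolt = 3*3 = 9.
Iteration 4: no further components; recursion stops.
Total rows emitted: 7.

7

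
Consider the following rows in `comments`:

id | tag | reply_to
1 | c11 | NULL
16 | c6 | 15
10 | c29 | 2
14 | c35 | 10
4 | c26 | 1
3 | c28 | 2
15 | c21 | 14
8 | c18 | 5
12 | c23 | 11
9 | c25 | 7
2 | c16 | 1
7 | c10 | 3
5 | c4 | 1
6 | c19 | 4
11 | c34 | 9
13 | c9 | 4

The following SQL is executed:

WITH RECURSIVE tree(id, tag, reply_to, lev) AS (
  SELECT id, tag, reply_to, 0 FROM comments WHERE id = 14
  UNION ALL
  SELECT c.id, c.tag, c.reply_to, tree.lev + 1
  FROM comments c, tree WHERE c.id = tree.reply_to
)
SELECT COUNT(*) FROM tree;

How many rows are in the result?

Base: id=14 (c35), reply_to=10, lev 0.
Iteration 1: join on id=10 -> c29 (id 10, reply_to=2, lev 1).
Iteration 2: join on id=2 -> c16 (id 2, reply_to=1, lev 2).
Iteration 3: join on id=1 -> c11 (id 1, reply_to=NULL, lev 3).
Iteration 4: reply_to is NULL; no match; recursion stops.
Total rows emitted: 4.

4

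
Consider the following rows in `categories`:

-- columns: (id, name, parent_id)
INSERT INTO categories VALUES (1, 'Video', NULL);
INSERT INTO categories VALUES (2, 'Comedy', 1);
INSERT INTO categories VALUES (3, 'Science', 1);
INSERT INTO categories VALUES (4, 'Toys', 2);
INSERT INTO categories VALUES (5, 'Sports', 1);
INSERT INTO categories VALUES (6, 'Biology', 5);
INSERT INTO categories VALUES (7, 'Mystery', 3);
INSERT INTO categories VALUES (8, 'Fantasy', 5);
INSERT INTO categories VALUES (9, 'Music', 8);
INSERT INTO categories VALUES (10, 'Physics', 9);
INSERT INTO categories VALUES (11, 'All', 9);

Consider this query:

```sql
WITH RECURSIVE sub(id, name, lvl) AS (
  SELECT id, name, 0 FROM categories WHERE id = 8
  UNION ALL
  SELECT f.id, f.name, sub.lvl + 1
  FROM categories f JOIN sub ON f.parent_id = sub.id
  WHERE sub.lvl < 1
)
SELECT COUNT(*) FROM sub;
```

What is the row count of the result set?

2

Base: id=8 (Fantasy) at lvl 0.
Iteration 1: rows with parent_id in {8} -> Music (id 9, lvl 1).
Iteration 2: lvl < 1 fails for all current rows; recursion stops.
Total rows emitted: 2.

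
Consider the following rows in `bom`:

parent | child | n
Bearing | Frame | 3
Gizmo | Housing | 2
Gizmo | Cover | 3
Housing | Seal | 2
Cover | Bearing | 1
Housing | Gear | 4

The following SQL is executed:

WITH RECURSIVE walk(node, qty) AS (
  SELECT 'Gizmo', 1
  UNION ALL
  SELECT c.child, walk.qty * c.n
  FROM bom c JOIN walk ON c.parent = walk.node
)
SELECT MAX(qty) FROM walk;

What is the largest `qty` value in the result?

Base: (Gizmo, qty=1).
Iteration 1: components of {Gizmo} -> Cover = 1*3 = 3, Housing = 1*2 = 2.
Iteration 2: components of {Cover,Housing} -> Bearing = 3*1 = 3, Gear = 2*4 = 8, Seal = 2*2 = 4.
Iteration 3: components of {Bearing,Gear,Seal} -> Frame = 3*3 = 9.
Iteration 4: no further components; recursion stops.
qty values: 1, 2, 3, 4, 8, 3, 9; the maximum is 9.

9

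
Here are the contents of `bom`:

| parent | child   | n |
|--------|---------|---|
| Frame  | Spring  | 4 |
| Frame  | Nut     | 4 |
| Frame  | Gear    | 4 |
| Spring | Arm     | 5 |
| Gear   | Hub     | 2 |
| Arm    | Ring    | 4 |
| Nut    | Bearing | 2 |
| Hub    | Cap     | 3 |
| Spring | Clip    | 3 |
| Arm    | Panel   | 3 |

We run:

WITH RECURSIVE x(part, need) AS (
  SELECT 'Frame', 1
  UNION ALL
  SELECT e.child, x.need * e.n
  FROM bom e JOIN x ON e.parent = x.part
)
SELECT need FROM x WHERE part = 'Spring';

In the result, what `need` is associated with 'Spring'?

4

Base: (Frame, need=1).
Iteration 1: components of {Frame} -> Gear = 1*4 = 4, Nut = 1*4 = 4, Spring = 1*4 = 4.
Iteration 2: components of {Gear,Nut,Spring} -> Arm = 4*5 = 20, Bearing = 4*2 = 8, Clip = 4*3 = 12, Hub = 4*2 = 8.
Iteration 3: components of {Arm,Bearing,Clip,Hub} -> Cap = 8*3 = 24, Panel = 20*3 = 60, Ring = 20*4 = 80.
Iteration 4: no further components; recursion stops.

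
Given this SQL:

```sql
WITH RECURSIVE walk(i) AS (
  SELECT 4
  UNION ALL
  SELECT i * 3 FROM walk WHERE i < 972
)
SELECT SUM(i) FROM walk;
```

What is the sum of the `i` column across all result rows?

Base: i=4.
Iteration 1: 4 < 972 holds -> i = 4 * 3 = 12.
Iteration 2: 12 < 972 holds -> i = 12 * 3 = 36.
Iteration 3: 36 < 972 holds -> i = 36 * 3 = 108.
Iteration 4: 108 < 972 holds -> i = 108 * 3 = 324.
Iteration 5: 324 < 972 holds -> i = 324 * 3 = 972.
Iteration 6: 972 < 972 fails; recursion stops.
SUM(i) = 4 + 12 + 36 + 108 + 324 + 972 = 1456.

1456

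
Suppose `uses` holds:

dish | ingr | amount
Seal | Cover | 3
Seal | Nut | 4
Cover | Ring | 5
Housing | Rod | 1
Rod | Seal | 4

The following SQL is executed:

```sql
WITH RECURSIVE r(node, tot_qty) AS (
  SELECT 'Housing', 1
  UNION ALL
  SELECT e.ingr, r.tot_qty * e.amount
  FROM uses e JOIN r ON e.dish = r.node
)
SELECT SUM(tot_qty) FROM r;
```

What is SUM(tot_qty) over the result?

94

Base: (Housing, tot_qty=1).
Iteration 1: components of {Housing} -> Rod = 1*1 = 1.
Iteration 2: components of {Rod} -> Seal = 1*4 = 4.
Iteration 3: components of {Seal} -> Cover = 4*3 = 12, Nut = 4*4 = 16.
Iteration 4: components of {Cover,Nut} -> Ring = 12*5 = 60.
Iteration 5: no further components; recursion stops.
SUM(tot_qty) = 1 + 1 + 4 + 12 + 16 + 60 = 94.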